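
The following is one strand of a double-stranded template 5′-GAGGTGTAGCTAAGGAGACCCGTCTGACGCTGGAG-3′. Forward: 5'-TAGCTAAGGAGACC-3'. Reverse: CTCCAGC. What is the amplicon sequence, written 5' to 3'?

The forward primer matches the template at positions 7–20.
Taking the reverse complement of CTCCAGC gives GCTGGAG, found at positions 29–35 on the template; the primer anneals here to the top strand with its 3' end pointing upstream.
The product is the template from position 7 through 35 (29 bp).

5'-TAGCTAAGGAGACCCGTCTGACGCTGGAG-3'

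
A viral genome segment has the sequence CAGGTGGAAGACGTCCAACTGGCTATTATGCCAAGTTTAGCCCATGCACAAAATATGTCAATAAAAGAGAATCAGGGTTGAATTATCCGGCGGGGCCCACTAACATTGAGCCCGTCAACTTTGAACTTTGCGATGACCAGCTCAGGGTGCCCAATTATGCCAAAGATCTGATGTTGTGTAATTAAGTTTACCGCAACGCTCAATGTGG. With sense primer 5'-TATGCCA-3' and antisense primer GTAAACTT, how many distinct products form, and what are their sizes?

The forward primer TATGCCA matches the top strand at positions 27–33, 156–162.
The reverse primer's reverse complement is AAGTTTAC, matching at positions 184–191.
Each forward site pairs with the reverse site to give a product ending at position 191: sizes 165, 36 bp.

Two products: 165 bp, 36 bp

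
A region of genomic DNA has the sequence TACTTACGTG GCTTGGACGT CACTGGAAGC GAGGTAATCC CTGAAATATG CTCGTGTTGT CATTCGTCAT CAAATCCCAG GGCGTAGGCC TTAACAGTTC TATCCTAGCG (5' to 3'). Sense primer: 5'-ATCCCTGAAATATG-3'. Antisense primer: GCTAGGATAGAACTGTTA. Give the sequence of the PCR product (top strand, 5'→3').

The forward primer matches the template at positions 37–50.
Reverse complement of the reverse primer: TAACAGTTCTATCCTAGC. This occurs on the top strand at positions 92–109.
The product is the template from position 37 through 109 (73 bp).

5'-ATCCCTGAAATATGCTCGTGTTGTCATTCGTCATCAAATCCCAGGGCGTAGGCCTTAACAGTTCTATCCTAGC-3'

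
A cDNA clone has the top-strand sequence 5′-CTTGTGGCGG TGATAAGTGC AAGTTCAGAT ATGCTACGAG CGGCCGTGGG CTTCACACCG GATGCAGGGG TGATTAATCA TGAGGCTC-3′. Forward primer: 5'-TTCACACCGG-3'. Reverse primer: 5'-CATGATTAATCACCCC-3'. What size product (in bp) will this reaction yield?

31 bp

Forward primer TTCACACCGG is found on the top strand at positions 52–61.
Reverse complement of the reverse primer: GGGGTGATTAATCATG. This occurs on the top strand at positions 67–82.
Product length = (reverse-primer end) − (forward-primer start) + 1 = 82 − 52 + 1 = 31 bp.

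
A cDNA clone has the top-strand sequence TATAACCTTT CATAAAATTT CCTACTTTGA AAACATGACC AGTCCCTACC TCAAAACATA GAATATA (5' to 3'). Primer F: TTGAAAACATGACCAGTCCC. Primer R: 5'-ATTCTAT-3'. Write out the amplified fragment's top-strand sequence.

5'-TTGAAAACATGACCAGTCCCTACCTCAAAACATAGAAT-3'

Scanning the template, TTGAAAACATGACCAGTCCC occurs at positions 27–46; this primer anneals to the bottom strand there with its 3' end pointing downstream.
Reverse complement of the reverse primer: ATAGAAT. This occurs on the top strand at positions 58–64.
The product is the template from position 27 through 64 (38 bp).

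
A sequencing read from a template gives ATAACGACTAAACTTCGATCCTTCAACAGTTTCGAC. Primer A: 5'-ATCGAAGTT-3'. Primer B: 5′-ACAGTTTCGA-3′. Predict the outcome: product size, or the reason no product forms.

Primer A (ATCGAAGTT) has reverse complement AACTTCGAT, which matches the top strand at positions 11–19; primer A anneals to the top strand there with its 3' end pointing upstream toward position 11.
Primer B (ACAGTTTCGA) matches the top strand directly at positions 26–35; it anneals to the bottom strand with its 3' end pointing downstream toward position 35.
The 3' ends diverge (primer A extends toward position 1, primer B toward position 36), so the primers never converge on a shared product.

No product — the primers' 3' ends point away from each other.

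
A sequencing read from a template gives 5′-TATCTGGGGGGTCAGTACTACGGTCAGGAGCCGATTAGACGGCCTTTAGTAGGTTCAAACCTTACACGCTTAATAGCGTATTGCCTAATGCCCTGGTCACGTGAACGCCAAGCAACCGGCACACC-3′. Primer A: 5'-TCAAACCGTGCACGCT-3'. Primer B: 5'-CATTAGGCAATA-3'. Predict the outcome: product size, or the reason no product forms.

No product — primer A has no binding site in the template.

Primer A (TCAAACCGTGCACGCT) does not match the top strand, and its reverse complement AGCGTGCACGGTTTGA does not match either.
With no annealing site for primer A, no amplification occurs.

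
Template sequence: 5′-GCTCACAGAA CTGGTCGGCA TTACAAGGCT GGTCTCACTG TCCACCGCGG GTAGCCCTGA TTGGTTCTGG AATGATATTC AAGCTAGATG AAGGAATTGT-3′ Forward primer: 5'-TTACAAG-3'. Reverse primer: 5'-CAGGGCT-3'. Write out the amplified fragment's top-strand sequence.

5'-TTACAAGGCTGGTCTCACTGTCCACCGCGGGTAGCCCTG-3'

Scanning the template, TTACAAG occurs at positions 21–27; this primer anneals to the bottom strand there with its 3' end pointing downstream.
The reverse primer's reverse complement is AGCCCTG, which matches the template at positions 53–59.
The product is the template from position 21 through 59 (39 bp).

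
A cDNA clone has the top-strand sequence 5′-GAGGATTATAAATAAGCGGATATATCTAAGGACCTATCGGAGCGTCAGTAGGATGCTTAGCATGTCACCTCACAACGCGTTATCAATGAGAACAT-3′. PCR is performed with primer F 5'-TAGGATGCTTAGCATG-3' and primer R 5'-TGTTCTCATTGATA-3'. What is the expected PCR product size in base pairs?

46 bp

Forward primer TAGGATGCTTAGCATG is found on the top strand at positions 49–64.
Taking the reverse complement of TGTTCTCATTGATA gives TATCAATGAGAACA, found at positions 81–94 on the template; the primer anneals here to the top strand with its 3' end pointing upstream.
Amplicon spans positions 49–94: 46 bp.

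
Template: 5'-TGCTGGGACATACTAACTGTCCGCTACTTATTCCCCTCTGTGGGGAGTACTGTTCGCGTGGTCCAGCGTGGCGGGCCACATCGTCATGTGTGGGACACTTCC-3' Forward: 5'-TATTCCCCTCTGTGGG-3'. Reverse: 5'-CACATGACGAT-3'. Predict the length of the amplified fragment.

The forward primer matches the template at positions 29–44.
The reverse primer's reverse complement is ATCGTCATGTG, which matches the template at positions 80–90.
Amplicon spans positions 29–90: 62 bp.

62 bp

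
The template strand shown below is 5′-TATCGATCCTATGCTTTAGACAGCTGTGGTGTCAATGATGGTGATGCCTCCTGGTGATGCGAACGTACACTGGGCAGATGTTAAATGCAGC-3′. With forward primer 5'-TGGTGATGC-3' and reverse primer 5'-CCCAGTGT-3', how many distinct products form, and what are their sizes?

The forward primer TGGTGATGC matches the top strand at positions 39–47, 52–60.
The reverse primer's reverse complement is ACACTGGG, matching at positions 67–74.
Each forward site pairs with the reverse site to give a product ending at position 74: sizes 36, 23 bp.

Two products: 36 bp, 23 bp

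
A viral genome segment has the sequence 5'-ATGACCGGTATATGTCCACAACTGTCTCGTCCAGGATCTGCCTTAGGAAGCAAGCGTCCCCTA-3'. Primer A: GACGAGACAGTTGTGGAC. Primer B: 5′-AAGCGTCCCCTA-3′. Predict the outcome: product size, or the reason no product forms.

Primer A (GACGAGACAGTTGTGGAC) has reverse complement GTCCACAACTGTCTCGTC, which matches the top strand at positions 14–31; primer A anneals to the top strand there with its 3' end pointing upstream toward position 14.
Primer B (AAGCGTCCCCTA) matches the top strand directly at positions 52–63; it anneals to the bottom strand with its 3' end pointing downstream toward position 63.
The 3' ends diverge (primer A extends toward position 1, primer B toward position 63), so the primers never converge on a shared product.

No product — the primers' 3' ends point away from each other.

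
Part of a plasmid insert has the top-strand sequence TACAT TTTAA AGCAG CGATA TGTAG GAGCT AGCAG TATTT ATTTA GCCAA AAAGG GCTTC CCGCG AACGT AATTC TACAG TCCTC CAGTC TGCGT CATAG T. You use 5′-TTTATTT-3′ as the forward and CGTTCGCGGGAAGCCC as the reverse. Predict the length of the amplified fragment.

32 bp

Forward primer TTTATTT is found on the top strand at positions 38–44.
The reverse primer's reverse complement is GGGCTTCCCGCGAACG, which matches the template at positions 54–69.
Product length = (reverse-primer end) − (forward-primer start) + 1 = 69 − 38 + 1 = 32 bp.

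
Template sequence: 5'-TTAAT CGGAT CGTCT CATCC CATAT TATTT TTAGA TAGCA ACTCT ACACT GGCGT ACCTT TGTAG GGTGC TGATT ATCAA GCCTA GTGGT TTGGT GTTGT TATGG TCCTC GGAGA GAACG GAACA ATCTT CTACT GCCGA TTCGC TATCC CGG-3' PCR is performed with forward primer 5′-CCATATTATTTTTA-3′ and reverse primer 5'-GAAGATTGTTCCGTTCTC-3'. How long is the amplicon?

112 bp

Scanning the template, CCATATTATTTTTA occurs at positions 20–33; this primer anneals to the bottom strand there with its 3' end pointing downstream.
The reverse primer's reverse complement is GAGAACGGAACAATCTTC, which matches the template at positions 114–131.
Amplicon spans positions 20–131: 112 bp.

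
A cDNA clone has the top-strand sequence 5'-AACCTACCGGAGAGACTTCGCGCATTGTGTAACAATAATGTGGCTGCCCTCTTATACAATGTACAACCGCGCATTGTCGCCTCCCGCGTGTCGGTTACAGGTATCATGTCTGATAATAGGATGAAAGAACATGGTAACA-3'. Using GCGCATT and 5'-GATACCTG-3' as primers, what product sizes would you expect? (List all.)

The forward primer GCGCATT matches the top strand at positions 20–26, 69–75.
The reverse primer's reverse complement is CAGGTATC, matching at positions 98–105.
Each forward site pairs with the reverse site to give a product ending at position 105: sizes 86, 37 bp.

86 bp, 37 bp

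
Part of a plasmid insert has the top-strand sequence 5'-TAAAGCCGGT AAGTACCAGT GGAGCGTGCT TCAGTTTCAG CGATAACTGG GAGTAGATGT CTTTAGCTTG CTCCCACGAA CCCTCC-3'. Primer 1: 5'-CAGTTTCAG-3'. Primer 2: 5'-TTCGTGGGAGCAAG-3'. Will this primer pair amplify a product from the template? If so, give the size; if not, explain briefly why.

Yes — a 49 bp product.

Primer 1 (CAGTTTCAG) matches the top strand at positions 32–40; it acts as a forward primer.
Primer 2's reverse complement is CTTGCTCCCACGAA, matching the top strand at positions 67–80; it acts as a reverse primer.
The 3' ends face each other across positions 32–80, giving a 49 bp product.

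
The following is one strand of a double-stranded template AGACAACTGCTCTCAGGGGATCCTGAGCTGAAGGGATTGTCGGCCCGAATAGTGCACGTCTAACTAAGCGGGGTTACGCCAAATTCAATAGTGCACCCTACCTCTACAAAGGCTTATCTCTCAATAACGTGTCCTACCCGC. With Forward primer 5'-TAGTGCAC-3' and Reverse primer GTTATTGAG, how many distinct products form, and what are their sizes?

Two products: 79 bp, 40 bp

The forward primer TAGTGCAC matches the top strand at positions 50–57, 89–96.
The reverse primer's reverse complement is CTCAATAAC, matching at positions 120–128.
Each forward site pairs with the reverse site to give a product ending at position 128: sizes 79, 40 bp.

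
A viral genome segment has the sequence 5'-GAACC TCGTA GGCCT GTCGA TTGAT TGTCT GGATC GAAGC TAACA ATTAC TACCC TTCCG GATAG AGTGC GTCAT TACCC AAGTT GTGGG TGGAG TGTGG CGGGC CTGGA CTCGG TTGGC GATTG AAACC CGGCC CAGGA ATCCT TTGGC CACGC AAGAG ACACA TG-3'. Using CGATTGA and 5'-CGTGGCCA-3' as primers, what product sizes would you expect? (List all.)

137 bp, 35 bp

The forward primer CGATTGA matches the top strand at positions 18–24, 120–126.
The reverse primer's reverse complement is TGGCCACG, matching at positions 147–154.
Each forward site pairs with the reverse site to give a product ending at position 154: sizes 137, 35 bp.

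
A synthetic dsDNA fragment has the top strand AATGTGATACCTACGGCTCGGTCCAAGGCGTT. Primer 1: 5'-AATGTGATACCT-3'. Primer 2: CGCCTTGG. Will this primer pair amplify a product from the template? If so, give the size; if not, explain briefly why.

Yes — a 30 bp product.

Primer 1 (AATGTGATACCT) matches the top strand at positions 1–12; it acts as a forward primer.
Primer 2's reverse complement is CCAAGGCG, matching the top strand at positions 23–30; it acts as a reverse primer.
The 3' ends face each other across positions 1–30, giving a 30 bp product.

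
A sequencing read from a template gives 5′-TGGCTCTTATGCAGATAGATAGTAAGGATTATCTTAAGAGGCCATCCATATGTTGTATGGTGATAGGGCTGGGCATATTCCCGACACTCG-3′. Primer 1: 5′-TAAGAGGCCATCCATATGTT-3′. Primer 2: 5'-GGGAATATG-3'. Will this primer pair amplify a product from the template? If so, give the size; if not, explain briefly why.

Yes — a 48 bp product.

Primer 1 (TAAGAGGCCATCCATATGTT) matches the top strand at positions 35–54; it acts as a forward primer.
Primer 2's reverse complement is CATATTCCC, matching the top strand at positions 74–82; it acts as a reverse primer.
The 3' ends face each other across positions 35–82, giving a 48 bp product.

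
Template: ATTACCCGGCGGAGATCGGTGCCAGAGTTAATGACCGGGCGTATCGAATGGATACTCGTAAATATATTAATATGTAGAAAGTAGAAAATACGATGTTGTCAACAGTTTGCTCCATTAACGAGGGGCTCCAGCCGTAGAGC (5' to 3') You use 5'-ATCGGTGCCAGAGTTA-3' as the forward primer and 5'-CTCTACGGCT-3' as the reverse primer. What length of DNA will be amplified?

Scanning the template, ATCGGTGCCAGAGTTA occurs at positions 15–30; this primer anneals to the bottom strand there with its 3' end pointing downstream.
The reverse primer's reverse complement is AGCCGTAGAG, which matches the template at positions 130–139.
Product length = (reverse-primer end) − (forward-primer start) + 1 = 139 − 15 + 1 = 125 bp.

125 bp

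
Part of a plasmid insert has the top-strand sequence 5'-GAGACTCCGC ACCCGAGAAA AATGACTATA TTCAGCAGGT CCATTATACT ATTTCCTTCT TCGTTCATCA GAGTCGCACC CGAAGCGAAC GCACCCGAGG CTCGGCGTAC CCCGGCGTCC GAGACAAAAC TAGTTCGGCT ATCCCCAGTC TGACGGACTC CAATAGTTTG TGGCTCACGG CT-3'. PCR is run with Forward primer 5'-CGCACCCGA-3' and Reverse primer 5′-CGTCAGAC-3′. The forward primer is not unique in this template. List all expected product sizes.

The forward primer CGCACCCGA matches the top strand at positions 8–16, 75–83, 90–98.
The reverse primer's reverse complement is GTCTGACG, matching at positions 148–155.
Each forward site pairs with the reverse site to give a product ending at position 155: sizes 148, 81, 66 bp.

148 bp, 81 bp, 66 bp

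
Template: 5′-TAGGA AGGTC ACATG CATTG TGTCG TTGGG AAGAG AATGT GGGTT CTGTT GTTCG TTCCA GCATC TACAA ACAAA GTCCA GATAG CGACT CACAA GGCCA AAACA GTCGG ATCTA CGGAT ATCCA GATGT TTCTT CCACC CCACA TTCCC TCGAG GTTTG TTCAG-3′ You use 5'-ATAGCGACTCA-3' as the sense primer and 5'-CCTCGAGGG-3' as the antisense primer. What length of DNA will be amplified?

75 bp

Scanning the template, ATAGCGACTCA occurs at positions 82–92; this primer anneals to the bottom strand there with its 3' end pointing downstream.
Reverse complement of the reverse primer: CCCTCGAGG. This occurs on the top strand at positions 148–156.
Amplicon spans positions 82–156: 75 bp.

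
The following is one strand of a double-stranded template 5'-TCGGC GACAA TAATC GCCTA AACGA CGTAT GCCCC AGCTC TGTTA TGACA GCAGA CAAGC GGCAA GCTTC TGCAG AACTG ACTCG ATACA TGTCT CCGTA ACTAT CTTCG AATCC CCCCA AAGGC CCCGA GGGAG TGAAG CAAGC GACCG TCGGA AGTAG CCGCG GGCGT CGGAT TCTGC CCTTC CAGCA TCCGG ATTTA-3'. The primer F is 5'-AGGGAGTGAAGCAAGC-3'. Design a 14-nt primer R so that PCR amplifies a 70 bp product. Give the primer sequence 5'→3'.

5'-AAATCCGGATGCTG-3'

The forward primer binds at positions 130–145, so a 70 bp product ends at position 130 + 70 − 1 = 199.
The reverse primer anneals to the top strand over positions 186–199, i.e. to CAGCATCCGGATTT.
Its sequence written 5'→3' is the reverse complement: AAATCCGGATGCTG.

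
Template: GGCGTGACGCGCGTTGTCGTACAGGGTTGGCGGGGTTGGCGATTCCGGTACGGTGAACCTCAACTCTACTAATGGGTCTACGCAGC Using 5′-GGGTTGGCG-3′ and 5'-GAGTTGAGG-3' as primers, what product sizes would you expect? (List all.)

The forward primer GGGTTGGCG matches the top strand at positions 24–32, 33–41.
The reverse primer's reverse complement is CCTCAACTC, matching at positions 58–66.
Each forward site pairs with the reverse site to give a product ending at position 66: sizes 43, 34 bp.

43 bp, 34 bp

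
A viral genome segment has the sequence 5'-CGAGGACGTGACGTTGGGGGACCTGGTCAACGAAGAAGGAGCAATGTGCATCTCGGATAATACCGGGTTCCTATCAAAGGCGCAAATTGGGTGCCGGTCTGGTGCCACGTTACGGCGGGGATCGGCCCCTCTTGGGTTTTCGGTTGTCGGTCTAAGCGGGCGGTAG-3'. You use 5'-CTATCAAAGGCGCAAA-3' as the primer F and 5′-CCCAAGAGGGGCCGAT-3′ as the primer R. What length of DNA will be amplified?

66 bp

Scanning the template, CTATCAAAGGCGCAAA occurs at positions 71–86; this primer anneals to the bottom strand there with its 3' end pointing downstream.
The reverse primer's reverse complement is ATCGGCCCCTCTTGGG, which matches the template at positions 121–136.
The product runs from position 71 to position 136, so its length is 136 − 71 + 1 = 66 bp.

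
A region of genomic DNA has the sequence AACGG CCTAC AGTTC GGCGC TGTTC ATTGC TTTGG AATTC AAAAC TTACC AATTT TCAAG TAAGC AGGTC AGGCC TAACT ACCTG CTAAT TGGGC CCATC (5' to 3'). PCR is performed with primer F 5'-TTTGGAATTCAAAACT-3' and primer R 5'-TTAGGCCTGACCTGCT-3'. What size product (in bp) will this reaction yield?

48 bp

The forward primer matches the template at positions 31–46.
Taking the reverse complement of TTAGGCCTGACCTGCT gives AGCAGGTCAGGCCTAA, found at positions 63–78 on the template; the primer anneals here to the top strand with its 3' end pointing upstream.
Amplicon spans positions 31–78: 48 bp.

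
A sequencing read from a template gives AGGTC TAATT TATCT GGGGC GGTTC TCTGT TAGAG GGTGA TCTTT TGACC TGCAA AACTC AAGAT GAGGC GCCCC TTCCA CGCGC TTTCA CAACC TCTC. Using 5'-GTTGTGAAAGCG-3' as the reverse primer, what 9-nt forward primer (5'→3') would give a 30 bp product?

5'-TGAGGCGCC-3'

The reverse primer's reverse complement CGCTTTCACAAC matches the template at positions 83–94, so the product ends at position 94.
A 30 bp product then starts at position 94 − 30 + 1 = 65.
The forward primer is identical to the top strand there: TGAGGCGCC.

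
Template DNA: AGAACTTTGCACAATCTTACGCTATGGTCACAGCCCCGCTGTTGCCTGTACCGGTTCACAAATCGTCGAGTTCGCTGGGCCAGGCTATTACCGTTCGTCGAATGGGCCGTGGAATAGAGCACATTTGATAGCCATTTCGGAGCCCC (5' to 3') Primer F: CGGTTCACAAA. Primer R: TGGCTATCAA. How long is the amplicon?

The forward primer matches the template at positions 52–62.
Taking the reverse complement of TGGCTATCAA gives TTGATAGCCA, found at positions 125–134 on the template; the primer anneals here to the top strand with its 3' end pointing upstream.
The product runs from position 52 to position 134, so its length is 134 − 52 + 1 = 83 bp.

83 bp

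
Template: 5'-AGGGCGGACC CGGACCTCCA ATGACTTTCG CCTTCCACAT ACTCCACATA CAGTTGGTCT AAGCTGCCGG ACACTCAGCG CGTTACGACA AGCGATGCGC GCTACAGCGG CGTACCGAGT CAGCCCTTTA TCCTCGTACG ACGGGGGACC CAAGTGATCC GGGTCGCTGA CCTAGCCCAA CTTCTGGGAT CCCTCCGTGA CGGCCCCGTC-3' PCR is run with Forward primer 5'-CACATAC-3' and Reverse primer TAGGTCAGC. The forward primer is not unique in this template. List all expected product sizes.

139 bp, 130 bp

The forward primer CACATAC matches the top strand at positions 36–42, 45–51.
The reverse primer's reverse complement is GCTGACCTA, matching at positions 166–174.
Each forward site pairs with the reverse site to give a product ending at position 174: sizes 139, 130 bp.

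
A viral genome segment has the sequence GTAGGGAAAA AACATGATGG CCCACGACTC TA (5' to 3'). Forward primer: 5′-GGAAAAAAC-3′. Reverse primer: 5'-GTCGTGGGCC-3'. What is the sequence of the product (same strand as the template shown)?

Forward primer GGAAAAAAC is found on the top strand at positions 5–13.
The reverse primer's reverse complement is GGCCCACGAC, which matches the template at positions 19–28.
The product is the template from position 5 through 28 (24 bp).

5'-GGAAAAAACATGATGGCCCACGAC-3'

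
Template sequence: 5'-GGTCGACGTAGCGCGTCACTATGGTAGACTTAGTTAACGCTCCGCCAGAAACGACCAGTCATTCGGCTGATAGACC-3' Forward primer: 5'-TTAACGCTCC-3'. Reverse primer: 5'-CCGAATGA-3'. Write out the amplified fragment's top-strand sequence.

Forward primer TTAACGCTCC is found on the top strand at positions 34–43.
Taking the reverse complement of CCGAATGA gives TCATTCGG, found at positions 59–66 on the template; the primer anneals here to the top strand with its 3' end pointing upstream.
The product is the template from position 34 through 66 (33 bp).

5'-TTAACGCTCCGCCAGAAACGACCAGTCATTCGG-3'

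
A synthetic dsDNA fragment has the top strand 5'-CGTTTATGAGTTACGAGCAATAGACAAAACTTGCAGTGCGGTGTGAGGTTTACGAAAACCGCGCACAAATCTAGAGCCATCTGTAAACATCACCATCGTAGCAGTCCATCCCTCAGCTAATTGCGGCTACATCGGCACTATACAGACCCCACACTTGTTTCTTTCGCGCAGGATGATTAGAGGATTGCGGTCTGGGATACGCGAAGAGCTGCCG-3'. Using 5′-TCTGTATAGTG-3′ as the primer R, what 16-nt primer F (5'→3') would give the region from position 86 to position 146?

5'-AACATCACCATCGTAG-3'

The reverse primer's reverse complement CACTATACAGA matches the template at positions 136–146; the product starts at position 86.
The forward primer is identical to the top strand over positions 86–101: AACATCACCATCGTAG.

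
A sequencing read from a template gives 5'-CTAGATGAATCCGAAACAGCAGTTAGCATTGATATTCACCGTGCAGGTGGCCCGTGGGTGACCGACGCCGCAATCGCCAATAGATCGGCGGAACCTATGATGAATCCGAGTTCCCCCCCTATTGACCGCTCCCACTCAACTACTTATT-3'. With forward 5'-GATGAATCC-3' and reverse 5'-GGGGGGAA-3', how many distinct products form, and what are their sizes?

The forward primer GATGAATCC matches the top strand at positions 4–12, 99–107.
The reverse primer's reverse complement is TTCCCCCC, matching at positions 111–118.
Each forward site pairs with the reverse site to give a product ending at position 118: sizes 115, 20 bp.

Two products: 115 bp, 20 bp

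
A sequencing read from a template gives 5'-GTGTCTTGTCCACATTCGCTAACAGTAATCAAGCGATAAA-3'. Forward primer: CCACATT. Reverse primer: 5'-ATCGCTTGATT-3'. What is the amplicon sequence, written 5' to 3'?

5'-CCACATTCGCTAACAGTAATCAAGCGAT-3'

Forward primer CCACATT is found on the top strand at positions 10–16.
Taking the reverse complement of ATCGCTTGATT gives AATCAAGCGAT, found at positions 27–37 on the template; the primer anneals here to the top strand with its 3' end pointing upstream.
The product is the template from position 10 through 37 (28 bp).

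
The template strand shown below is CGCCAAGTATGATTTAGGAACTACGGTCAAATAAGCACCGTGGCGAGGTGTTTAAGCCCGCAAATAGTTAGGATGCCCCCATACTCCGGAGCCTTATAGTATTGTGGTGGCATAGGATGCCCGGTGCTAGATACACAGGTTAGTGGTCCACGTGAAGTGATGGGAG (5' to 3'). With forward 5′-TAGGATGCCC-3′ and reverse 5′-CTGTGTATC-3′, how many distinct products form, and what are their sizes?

Two products: 70 bp, 26 bp

The forward primer TAGGATGCCC matches the top strand at positions 69–78, 113–122.
The reverse primer's reverse complement is GATACACAG, matching at positions 130–138.
Each forward site pairs with the reverse site to give a product ending at position 138: sizes 70, 26 bp.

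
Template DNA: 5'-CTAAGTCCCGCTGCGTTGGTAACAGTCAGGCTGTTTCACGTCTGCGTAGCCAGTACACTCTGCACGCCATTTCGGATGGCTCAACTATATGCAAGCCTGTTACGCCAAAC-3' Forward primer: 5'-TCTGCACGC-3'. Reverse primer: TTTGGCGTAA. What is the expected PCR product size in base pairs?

The forward primer matches the template at positions 59–67.
Reverse complement of the reverse primer: TTACGCCAAA. This occurs on the top strand at positions 100–109.
Product length = (reverse-primer end) − (forward-primer start) + 1 = 109 − 59 + 1 = 51 bp.

51 bp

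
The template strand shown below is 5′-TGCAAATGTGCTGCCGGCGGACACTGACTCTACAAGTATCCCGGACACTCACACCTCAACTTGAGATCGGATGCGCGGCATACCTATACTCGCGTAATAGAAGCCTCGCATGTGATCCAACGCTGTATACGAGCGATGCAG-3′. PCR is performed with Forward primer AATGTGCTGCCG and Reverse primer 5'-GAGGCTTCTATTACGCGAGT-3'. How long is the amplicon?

Forward primer AATGTGCTGCCG is found on the top strand at positions 5–16.
The reverse primer's reverse complement is ACTCGCGTAATAGAAGCCTC, which matches the template at positions 88–107.
The product runs from position 5 to position 107, so its length is 107 − 5 + 1 = 103 bp.

103 bp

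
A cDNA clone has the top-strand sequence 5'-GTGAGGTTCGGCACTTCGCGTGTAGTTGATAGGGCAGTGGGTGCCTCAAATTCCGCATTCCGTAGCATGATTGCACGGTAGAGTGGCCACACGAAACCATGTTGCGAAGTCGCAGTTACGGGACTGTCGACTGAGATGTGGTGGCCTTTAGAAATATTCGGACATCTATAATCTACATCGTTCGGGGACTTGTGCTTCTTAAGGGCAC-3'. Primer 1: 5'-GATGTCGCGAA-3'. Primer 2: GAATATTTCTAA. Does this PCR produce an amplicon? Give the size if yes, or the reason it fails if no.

No product — primer 1 has no binding site in the template.

Primer 1 (GATGTCGCGAA) does not match the top strand, and its reverse complement TTCGCGACATC does not match either.
With no annealing site for primer 1, no amplification occurs.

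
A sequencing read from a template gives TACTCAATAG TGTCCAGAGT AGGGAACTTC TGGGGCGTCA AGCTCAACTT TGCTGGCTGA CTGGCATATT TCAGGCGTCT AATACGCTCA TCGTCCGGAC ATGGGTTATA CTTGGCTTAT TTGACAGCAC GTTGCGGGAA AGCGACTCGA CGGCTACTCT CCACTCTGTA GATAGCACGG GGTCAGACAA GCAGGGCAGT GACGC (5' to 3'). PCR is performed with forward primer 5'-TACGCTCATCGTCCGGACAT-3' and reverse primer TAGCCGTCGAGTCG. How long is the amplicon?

74 bp

Forward primer TACGCTCATCGTCCGGACAT is found on the top strand at positions 83–102.
Reverse complement of the reverse primer: CGACTCGACGGCTA. This occurs on the top strand at positions 143–156.
Amplicon spans positions 83–156: 74 bp.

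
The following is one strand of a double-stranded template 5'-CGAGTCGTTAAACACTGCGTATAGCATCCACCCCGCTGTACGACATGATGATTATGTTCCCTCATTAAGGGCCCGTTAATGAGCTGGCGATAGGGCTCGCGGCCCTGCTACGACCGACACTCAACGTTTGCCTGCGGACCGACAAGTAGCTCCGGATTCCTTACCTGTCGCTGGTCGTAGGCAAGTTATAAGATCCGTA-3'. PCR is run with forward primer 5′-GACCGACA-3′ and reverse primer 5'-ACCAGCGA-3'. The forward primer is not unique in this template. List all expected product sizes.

64 bp, 39 bp

The forward primer GACCGACA matches the top strand at positions 112–119, 137–144.
The reverse primer's reverse complement is TCGCTGGT, matching at positions 168–175.
Each forward site pairs with the reverse site to give a product ending at position 175: sizes 64, 39 bp.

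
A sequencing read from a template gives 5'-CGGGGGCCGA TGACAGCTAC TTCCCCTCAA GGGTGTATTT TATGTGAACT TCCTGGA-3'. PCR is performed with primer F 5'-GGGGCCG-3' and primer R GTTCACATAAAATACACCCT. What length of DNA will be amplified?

47 bp

Forward primer GGGGCCG is found on the top strand at positions 3–9.
The reverse primer's reverse complement is AGGGTGTATTTTATGTGAAC, which matches the template at positions 30–49.
Product length = (reverse-primer end) − (forward-primer start) + 1 = 49 − 3 + 1 = 47 bp.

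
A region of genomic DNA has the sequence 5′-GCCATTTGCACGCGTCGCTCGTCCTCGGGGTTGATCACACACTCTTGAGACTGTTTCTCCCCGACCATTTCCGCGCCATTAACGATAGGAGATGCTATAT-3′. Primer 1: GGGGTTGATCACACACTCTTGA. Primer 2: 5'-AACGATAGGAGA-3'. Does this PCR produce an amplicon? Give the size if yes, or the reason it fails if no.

Primer 1 (GGGGTTGATCACACACTCTTGA) matches the top strand at positions 27–48 (3' end points downstream).
Primer 2 (AACGATAGGAGA) also matches the top strand directly, at positions 81–92 — its reverse complement TCTCCTATCGTT is not present.
Both primers anneal to the bottom strand with 3' ends pointing the same way, so neither can prime synthesis back toward the other.

No product — both primers anneal to the same strand and extend in the same direction.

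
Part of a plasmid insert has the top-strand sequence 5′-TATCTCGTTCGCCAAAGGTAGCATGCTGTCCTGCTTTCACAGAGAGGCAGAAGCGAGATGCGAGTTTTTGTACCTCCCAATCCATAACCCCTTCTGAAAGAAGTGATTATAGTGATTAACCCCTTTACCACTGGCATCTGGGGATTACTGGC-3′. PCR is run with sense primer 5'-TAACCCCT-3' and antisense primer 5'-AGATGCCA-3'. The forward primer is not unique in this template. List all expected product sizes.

55 bp, 23 bp

The forward primer TAACCCCT matches the top strand at positions 85–92, 117–124.
The reverse primer's reverse complement is TGGCATCT, matching at positions 132–139.
Each forward site pairs with the reverse site to give a product ending at position 139: sizes 55, 23 bp.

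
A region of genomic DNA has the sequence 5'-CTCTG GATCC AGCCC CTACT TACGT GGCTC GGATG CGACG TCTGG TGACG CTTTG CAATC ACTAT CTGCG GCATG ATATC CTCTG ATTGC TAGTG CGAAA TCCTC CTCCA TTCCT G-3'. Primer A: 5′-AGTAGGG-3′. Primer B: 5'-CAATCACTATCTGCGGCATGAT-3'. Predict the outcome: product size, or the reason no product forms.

No product — the primers' 3' ends point away from each other.

Primer A (AGTAGGG) has reverse complement CCCTACT, which matches the top strand at positions 14–20; primer A anneals to the top strand there with its 3' end pointing upstream toward position 14.
Primer B (CAATCACTATCTGCGGCATGAT) matches the top strand directly at positions 56–77; it anneals to the bottom strand with its 3' end pointing downstream toward position 77.
The 3' ends diverge (primer A extends toward position 1, primer B toward position 116), so the primers never converge on a shared product.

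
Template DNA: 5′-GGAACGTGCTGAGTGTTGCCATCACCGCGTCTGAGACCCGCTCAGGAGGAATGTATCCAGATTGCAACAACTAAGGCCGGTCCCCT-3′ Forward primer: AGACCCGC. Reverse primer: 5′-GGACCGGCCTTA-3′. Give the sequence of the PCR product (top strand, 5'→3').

The forward primer matches the template at positions 34–41.
The reverse primer's reverse complement is TAAGGCCGGTCC, which matches the template at positions 72–83.
The product is the template from position 34 through 83 (50 bp).

5'-AGACCCGCTCAGGAGGAATGTATCCAGATTGCAACAACTAAGGCCGGTCC-3'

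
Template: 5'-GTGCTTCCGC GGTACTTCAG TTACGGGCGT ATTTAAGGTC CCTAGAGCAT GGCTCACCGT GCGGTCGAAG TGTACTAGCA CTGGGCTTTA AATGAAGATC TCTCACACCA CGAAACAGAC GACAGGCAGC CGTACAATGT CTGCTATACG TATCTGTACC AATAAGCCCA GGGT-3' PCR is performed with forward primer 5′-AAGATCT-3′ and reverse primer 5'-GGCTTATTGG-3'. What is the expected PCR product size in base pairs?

Forward primer AAGATCT is found on the top strand at positions 95–101.
Taking the reverse complement of GGCTTATTGG gives CCAATAAGCC, found at positions 159–168 on the template; the primer anneals here to the top strand with its 3' end pointing upstream.
Amplicon spans positions 95–168: 74 bp.

74 bp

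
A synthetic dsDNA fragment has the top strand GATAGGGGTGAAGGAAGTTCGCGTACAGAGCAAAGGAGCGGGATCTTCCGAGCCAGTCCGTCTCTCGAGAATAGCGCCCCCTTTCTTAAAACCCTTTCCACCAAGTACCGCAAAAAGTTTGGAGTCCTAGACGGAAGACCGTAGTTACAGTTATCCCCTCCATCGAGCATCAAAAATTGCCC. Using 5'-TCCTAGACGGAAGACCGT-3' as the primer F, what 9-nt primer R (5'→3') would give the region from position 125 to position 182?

5'-GGGCAATTT-3'

The product's 3' end on the top strand is position 182.
The reverse primer anneals to the top strand over positions 174–182, i.e. to AAATTGCCC.
Its sequence written 5'→3' is the reverse complement: GGGCAATTT.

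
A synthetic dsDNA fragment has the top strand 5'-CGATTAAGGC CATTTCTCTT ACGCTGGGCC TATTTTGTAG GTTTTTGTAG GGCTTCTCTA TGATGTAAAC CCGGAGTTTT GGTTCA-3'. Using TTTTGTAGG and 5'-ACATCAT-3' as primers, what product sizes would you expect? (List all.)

34 bp, 24 bp

The forward primer TTTTGTAGG matches the top strand at positions 33–41, 43–51.
The reverse primer's reverse complement is ATGATGT, matching at positions 60–66.
Each forward site pairs with the reverse site to give a product ending at position 66: sizes 34, 24 bp.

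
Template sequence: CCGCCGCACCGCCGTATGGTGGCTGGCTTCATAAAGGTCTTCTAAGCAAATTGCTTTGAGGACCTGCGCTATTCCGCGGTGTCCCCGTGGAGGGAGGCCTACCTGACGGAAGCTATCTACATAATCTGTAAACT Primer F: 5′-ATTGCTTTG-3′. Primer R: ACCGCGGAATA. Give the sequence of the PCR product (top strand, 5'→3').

Scanning the template, ATTGCTTTG occurs at positions 50–58; this primer anneals to the bottom strand there with its 3' end pointing downstream.
Taking the reverse complement of ACCGCGGAATA gives TATTCCGCGGT, found at positions 70–80 on the template; the primer anneals here to the top strand with its 3' end pointing upstream.
The product is the template from position 50 through 80 (31 bp).

5'-ATTGCTTTGAGGACCTGCGCTATTCCGCGGT-3'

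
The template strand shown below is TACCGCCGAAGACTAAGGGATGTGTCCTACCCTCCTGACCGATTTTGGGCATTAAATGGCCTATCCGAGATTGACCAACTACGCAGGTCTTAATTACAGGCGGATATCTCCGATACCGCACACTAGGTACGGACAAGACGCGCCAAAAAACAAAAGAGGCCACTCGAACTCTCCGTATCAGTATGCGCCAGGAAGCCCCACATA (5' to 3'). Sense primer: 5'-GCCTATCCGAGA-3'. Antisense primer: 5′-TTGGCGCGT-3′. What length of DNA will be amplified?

Scanning the template, GCCTATCCGAGA occurs at positions 59–70; this primer anneals to the bottom strand there with its 3' end pointing downstream.
Reverse complement of the reverse primer: ACGCGCCAA. This occurs on the top strand at positions 138–146.
Product length = (reverse-primer end) − (forward-primer start) + 1 = 146 − 59 + 1 = 88 bp.

88 bp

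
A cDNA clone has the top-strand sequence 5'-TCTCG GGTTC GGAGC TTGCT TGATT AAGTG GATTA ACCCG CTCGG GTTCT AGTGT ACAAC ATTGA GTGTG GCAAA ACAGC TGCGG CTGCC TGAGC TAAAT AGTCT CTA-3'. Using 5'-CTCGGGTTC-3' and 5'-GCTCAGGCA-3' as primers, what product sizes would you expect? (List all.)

The forward primer CTCGGGTTC matches the top strand at positions 2–10, 41–49.
The reverse primer's reverse complement is TGCCTGAGC, matching at positions 87–95.
Each forward site pairs with the reverse site to give a product ending at position 95: sizes 94, 55 bp.

94 bp, 55 bp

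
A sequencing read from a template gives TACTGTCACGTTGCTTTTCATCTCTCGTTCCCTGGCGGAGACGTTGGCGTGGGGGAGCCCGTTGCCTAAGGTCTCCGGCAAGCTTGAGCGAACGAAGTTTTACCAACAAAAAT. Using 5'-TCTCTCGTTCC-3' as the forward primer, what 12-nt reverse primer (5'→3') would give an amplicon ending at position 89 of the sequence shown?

The forward primer binds at positions 21–31; the product's 3' end on the top strand is position 89.
The reverse primer anneals to the top strand over positions 78–89, i.e. to GCAAGCTTGAGC.
Its sequence written 5'→3' is the reverse complement: GCTCAAGCTTGC.

5'-GCTCAAGCTTGC-3'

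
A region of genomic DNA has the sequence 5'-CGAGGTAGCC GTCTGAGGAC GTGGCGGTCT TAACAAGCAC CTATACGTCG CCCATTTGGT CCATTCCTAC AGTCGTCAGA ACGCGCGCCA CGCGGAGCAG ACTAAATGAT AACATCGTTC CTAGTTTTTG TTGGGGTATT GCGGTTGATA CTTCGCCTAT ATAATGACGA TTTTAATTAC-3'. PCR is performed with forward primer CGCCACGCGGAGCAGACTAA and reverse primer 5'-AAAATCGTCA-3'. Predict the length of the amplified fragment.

89 bp

The forward primer matches the template at positions 86–105.
Reverse complement of the reverse primer: TGACGATTTT. This occurs on the top strand at positions 165–174.
The product runs from position 86 to position 174, so its length is 174 − 86 + 1 = 89 bp.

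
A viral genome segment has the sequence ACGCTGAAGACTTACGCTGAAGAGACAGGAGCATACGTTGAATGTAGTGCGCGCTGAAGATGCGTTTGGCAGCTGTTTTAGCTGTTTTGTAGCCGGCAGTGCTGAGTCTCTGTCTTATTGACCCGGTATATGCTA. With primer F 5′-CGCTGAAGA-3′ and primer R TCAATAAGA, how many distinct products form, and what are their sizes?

The forward primer CGCTGAAGA matches the top strand at positions 2–10, 15–23, 52–60.
The reverse primer's reverse complement is TCTTATTGA, matching at positions 113–121.
Each forward site pairs with the reverse site to give a product ending at position 121: sizes 120, 107, 70 bp.

Three products: 120 bp, 107 bp, 70 bp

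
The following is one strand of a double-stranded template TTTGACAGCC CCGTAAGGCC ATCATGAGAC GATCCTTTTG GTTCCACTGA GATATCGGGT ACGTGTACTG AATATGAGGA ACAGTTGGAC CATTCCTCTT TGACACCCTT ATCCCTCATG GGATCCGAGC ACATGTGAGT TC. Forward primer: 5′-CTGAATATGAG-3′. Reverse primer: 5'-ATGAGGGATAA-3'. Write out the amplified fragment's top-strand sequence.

5'-CTGAATATGAGGAACAGTTGGACCATTCCTCTTTGACACCCTTATCCCTCAT-3'

The forward primer matches the template at positions 68–78.
The reverse primer's reverse complement is TTATCCCTCAT, which matches the template at positions 109–119.
The product is the template from position 68 through 119 (52 bp).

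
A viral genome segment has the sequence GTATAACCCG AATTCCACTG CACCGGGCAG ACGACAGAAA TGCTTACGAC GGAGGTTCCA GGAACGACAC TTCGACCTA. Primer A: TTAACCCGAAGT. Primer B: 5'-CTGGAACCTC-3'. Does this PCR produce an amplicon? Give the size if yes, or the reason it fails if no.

Primer A (TTAACCCGAAGT) does not match the top strand, and its reverse complement ACTTCGGGTTAA does not match either.
With no annealing site for primer A, no amplification occurs.

No product — primer A has no binding site in the template.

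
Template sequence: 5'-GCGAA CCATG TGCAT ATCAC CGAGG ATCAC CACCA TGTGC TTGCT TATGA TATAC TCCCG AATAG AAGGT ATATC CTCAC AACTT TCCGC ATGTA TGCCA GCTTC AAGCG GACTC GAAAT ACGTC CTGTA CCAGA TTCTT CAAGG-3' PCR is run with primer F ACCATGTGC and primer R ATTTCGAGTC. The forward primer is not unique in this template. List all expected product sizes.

116 bp, 89 bp

The forward primer ACCATGTGC matches the top strand at positions 5–13, 32–40.
The reverse primer's reverse complement is GACTCGAAAT, matching at positions 111–120.
Each forward site pairs with the reverse site to give a product ending at position 120: sizes 116, 89 bp.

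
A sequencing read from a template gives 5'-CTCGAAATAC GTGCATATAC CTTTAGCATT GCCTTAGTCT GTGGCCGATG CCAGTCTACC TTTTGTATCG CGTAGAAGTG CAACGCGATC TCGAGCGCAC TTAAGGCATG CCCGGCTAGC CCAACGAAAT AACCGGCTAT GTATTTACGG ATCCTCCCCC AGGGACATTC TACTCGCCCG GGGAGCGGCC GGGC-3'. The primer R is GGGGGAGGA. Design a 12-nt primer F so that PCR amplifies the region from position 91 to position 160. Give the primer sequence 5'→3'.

5'-TCGAGCGCACTT-3'

The reverse primer's reverse complement TCCTCCCCC matches the template at positions 152–160; the product starts at position 91.
The forward primer is identical to the top strand over positions 91–102: TCGAGCGCACTT.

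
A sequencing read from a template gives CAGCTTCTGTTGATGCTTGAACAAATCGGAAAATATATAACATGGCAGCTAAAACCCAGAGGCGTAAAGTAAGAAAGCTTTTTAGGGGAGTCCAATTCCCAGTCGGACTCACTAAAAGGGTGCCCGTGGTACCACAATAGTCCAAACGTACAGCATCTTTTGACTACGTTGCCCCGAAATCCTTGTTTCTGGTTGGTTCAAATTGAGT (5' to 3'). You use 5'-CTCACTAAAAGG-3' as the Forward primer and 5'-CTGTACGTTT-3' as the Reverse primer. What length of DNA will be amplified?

46 bp

The forward primer matches the template at positions 108–119.
Reverse complement of the reverse primer: AAACGTACAG. This occurs on the top strand at positions 144–153.
Amplicon spans positions 108–153: 46 bp.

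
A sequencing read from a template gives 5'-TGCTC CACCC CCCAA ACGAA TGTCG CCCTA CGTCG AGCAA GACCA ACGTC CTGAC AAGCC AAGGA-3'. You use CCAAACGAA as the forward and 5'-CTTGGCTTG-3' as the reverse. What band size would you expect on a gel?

The forward primer matches the template at positions 12–20.
Reverse complement of the reverse primer: CAAGCCAAG. This occurs on the top strand at positions 55–63.
Amplicon spans positions 12–63: 52 bp.

52 bp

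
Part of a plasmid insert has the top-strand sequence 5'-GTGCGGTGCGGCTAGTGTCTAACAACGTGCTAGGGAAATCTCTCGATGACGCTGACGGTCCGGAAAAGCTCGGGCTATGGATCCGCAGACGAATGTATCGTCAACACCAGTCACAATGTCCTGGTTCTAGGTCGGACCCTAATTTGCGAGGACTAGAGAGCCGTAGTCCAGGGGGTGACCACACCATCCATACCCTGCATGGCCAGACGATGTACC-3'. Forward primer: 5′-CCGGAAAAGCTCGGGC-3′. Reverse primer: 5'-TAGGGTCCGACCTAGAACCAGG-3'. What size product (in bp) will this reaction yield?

82 bp

Scanning the template, CCGGAAAAGCTCGGGC occurs at positions 60–75; this primer anneals to the bottom strand there with its 3' end pointing downstream.
Taking the reverse complement of TAGGGTCCGACCTAGAACCAGG gives CCTGGTTCTAGGTCGGACCCTA, found at positions 120–141 on the template; the primer anneals here to the top strand with its 3' end pointing upstream.
Amplicon spans positions 60–141: 82 bp.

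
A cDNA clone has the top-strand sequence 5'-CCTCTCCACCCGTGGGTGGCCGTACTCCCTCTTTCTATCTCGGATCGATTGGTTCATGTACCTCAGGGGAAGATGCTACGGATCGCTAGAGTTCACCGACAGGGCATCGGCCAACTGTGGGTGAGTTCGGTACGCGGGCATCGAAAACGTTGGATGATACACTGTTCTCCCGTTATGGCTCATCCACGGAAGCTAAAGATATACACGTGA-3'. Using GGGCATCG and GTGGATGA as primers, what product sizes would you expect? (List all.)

The forward primer GGGCATCG matches the top strand at positions 102–109, 136–143.
The reverse primer's reverse complement is TCATCCAC, matching at positions 180–187.
Each forward site pairs with the reverse site to give a product ending at position 187: sizes 86, 52 bp.

86 bp, 52 bp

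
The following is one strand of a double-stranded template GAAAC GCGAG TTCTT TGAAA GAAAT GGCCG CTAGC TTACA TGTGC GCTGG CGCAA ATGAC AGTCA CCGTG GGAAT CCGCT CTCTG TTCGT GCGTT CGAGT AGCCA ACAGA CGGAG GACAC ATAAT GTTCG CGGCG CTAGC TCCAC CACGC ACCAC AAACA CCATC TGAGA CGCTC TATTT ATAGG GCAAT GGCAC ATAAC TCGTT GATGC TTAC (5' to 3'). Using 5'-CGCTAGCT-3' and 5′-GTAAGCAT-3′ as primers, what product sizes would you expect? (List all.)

186 bp, 81 bp

The forward primer CGCTAGCT matches the top strand at positions 29–36, 134–141.
The reverse primer's reverse complement is ATGCTTAC, matching at positions 207–214.
Each forward site pairs with the reverse site to give a product ending at position 214: sizes 186, 81 bp.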